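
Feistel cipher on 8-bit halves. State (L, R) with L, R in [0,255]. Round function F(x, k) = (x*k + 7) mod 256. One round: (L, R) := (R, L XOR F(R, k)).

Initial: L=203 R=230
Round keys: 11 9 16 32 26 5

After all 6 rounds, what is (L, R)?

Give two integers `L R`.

Answer: 226 9

Derivation:
Round 1 (k=11): L=230 R=34
Round 2 (k=9): L=34 R=223
Round 3 (k=16): L=223 R=213
Round 4 (k=32): L=213 R=120
Round 5 (k=26): L=120 R=226
Round 6 (k=5): L=226 R=9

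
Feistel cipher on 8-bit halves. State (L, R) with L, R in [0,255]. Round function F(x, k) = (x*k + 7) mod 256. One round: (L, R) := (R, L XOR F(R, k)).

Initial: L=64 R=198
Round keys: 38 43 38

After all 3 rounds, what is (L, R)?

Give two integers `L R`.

Round 1 (k=38): L=198 R=43
Round 2 (k=43): L=43 R=134
Round 3 (k=38): L=134 R=192

Answer: 134 192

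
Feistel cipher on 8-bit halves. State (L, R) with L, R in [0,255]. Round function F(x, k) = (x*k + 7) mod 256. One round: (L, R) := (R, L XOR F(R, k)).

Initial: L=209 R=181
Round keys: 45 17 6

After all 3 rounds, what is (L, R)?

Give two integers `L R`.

Round 1 (k=45): L=181 R=9
Round 2 (k=17): L=9 R=21
Round 3 (k=6): L=21 R=140

Answer: 21 140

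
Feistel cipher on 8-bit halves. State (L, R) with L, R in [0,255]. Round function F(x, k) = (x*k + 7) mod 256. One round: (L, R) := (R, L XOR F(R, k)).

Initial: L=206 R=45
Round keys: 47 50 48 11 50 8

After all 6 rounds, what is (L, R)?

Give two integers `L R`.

Answer: 216 237

Derivation:
Round 1 (k=47): L=45 R=132
Round 2 (k=50): L=132 R=226
Round 3 (k=48): L=226 R=227
Round 4 (k=11): L=227 R=42
Round 5 (k=50): L=42 R=216
Round 6 (k=8): L=216 R=237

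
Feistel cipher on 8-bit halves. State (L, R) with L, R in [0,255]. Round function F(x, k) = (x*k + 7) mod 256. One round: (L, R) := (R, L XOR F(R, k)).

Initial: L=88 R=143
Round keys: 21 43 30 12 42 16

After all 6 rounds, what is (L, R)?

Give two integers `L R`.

Answer: 200 30

Derivation:
Round 1 (k=21): L=143 R=154
Round 2 (k=43): L=154 R=106
Round 3 (k=30): L=106 R=233
Round 4 (k=12): L=233 R=153
Round 5 (k=42): L=153 R=200
Round 6 (k=16): L=200 R=30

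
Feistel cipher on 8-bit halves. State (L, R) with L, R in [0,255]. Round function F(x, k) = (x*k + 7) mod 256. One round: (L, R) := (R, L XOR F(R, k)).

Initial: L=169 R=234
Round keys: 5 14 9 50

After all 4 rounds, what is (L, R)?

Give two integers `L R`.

Round 1 (k=5): L=234 R=48
Round 2 (k=14): L=48 R=77
Round 3 (k=9): L=77 R=140
Round 4 (k=50): L=140 R=18

Answer: 140 18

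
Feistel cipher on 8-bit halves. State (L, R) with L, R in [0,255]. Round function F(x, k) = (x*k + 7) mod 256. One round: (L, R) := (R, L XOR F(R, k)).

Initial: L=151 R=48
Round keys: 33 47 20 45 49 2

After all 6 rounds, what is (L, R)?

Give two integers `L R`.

Round 1 (k=33): L=48 R=160
Round 2 (k=47): L=160 R=87
Round 3 (k=20): L=87 R=115
Round 4 (k=45): L=115 R=105
Round 5 (k=49): L=105 R=83
Round 6 (k=2): L=83 R=196

Answer: 83 196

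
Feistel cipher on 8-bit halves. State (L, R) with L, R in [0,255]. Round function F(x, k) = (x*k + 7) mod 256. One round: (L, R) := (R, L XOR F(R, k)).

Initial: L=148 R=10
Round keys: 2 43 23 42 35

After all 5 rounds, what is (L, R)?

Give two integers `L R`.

Round 1 (k=2): L=10 R=143
Round 2 (k=43): L=143 R=6
Round 3 (k=23): L=6 R=30
Round 4 (k=42): L=30 R=245
Round 5 (k=35): L=245 R=152

Answer: 245 152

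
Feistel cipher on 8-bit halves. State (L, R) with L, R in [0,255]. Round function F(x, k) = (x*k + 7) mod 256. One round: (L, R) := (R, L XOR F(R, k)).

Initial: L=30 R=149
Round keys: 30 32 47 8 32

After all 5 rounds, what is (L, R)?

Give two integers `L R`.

Round 1 (k=30): L=149 R=99
Round 2 (k=32): L=99 R=242
Round 3 (k=47): L=242 R=22
Round 4 (k=8): L=22 R=69
Round 5 (k=32): L=69 R=177

Answer: 69 177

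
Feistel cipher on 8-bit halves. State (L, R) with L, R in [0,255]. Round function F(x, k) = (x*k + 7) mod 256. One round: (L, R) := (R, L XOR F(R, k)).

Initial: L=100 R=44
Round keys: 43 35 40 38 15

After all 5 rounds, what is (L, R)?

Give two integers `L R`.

Answer: 143 160

Derivation:
Round 1 (k=43): L=44 R=15
Round 2 (k=35): L=15 R=56
Round 3 (k=40): L=56 R=200
Round 4 (k=38): L=200 R=143
Round 5 (k=15): L=143 R=160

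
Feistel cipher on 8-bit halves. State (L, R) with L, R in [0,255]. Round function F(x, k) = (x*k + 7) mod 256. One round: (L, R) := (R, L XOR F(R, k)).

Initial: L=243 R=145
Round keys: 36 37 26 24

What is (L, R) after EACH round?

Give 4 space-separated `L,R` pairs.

Round 1 (k=36): L=145 R=152
Round 2 (k=37): L=152 R=110
Round 3 (k=26): L=110 R=171
Round 4 (k=24): L=171 R=97

Answer: 145,152 152,110 110,171 171,97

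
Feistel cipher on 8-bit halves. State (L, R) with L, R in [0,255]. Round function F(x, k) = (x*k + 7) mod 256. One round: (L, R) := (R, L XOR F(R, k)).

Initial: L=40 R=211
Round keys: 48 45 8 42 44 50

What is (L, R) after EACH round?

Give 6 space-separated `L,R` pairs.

Answer: 211,191 191,73 73,240 240,46 46,31 31,59

Derivation:
Round 1 (k=48): L=211 R=191
Round 2 (k=45): L=191 R=73
Round 3 (k=8): L=73 R=240
Round 4 (k=42): L=240 R=46
Round 5 (k=44): L=46 R=31
Round 6 (k=50): L=31 R=59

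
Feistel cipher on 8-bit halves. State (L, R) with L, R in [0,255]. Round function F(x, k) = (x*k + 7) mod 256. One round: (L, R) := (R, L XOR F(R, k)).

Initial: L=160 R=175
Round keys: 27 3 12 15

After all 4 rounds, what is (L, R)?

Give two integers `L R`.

Round 1 (k=27): L=175 R=220
Round 2 (k=3): L=220 R=52
Round 3 (k=12): L=52 R=171
Round 4 (k=15): L=171 R=56

Answer: 171 56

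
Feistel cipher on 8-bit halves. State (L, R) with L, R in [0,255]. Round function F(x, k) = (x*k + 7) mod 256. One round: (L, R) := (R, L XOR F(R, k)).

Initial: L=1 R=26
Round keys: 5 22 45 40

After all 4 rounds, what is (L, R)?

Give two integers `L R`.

Answer: 248 106

Derivation:
Round 1 (k=5): L=26 R=136
Round 2 (k=22): L=136 R=173
Round 3 (k=45): L=173 R=248
Round 4 (k=40): L=248 R=106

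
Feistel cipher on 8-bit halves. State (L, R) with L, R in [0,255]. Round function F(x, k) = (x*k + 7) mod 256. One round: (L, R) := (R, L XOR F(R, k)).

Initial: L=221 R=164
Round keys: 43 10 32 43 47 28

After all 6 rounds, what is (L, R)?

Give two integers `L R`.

Answer: 51 70

Derivation:
Round 1 (k=43): L=164 R=78
Round 2 (k=10): L=78 R=183
Round 3 (k=32): L=183 R=169
Round 4 (k=43): L=169 R=221
Round 5 (k=47): L=221 R=51
Round 6 (k=28): L=51 R=70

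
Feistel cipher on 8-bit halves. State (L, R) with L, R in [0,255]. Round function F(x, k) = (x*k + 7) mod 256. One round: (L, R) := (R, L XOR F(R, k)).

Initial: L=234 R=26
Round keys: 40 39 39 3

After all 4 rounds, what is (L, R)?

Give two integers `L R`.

Answer: 66 69

Derivation:
Round 1 (k=40): L=26 R=253
Round 2 (k=39): L=253 R=136
Round 3 (k=39): L=136 R=66
Round 4 (k=3): L=66 R=69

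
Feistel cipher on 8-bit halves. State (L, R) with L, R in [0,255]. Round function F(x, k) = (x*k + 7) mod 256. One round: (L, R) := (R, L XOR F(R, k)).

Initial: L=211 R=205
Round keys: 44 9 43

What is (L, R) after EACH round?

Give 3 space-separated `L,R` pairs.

Answer: 205,144 144,218 218,53

Derivation:
Round 1 (k=44): L=205 R=144
Round 2 (k=9): L=144 R=218
Round 3 (k=43): L=218 R=53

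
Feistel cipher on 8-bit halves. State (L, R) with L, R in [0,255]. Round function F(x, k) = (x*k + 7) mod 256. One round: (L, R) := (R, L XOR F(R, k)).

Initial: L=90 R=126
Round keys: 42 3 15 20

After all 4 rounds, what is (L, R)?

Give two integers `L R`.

Answer: 226 19

Derivation:
Round 1 (k=42): L=126 R=233
Round 2 (k=3): L=233 R=188
Round 3 (k=15): L=188 R=226
Round 4 (k=20): L=226 R=19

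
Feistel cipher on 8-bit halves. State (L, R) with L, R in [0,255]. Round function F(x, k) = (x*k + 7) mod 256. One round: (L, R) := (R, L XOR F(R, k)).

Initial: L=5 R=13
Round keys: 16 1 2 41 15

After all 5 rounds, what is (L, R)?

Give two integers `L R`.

Answer: 216 210

Derivation:
Round 1 (k=16): L=13 R=210
Round 2 (k=1): L=210 R=212
Round 3 (k=2): L=212 R=125
Round 4 (k=41): L=125 R=216
Round 5 (k=15): L=216 R=210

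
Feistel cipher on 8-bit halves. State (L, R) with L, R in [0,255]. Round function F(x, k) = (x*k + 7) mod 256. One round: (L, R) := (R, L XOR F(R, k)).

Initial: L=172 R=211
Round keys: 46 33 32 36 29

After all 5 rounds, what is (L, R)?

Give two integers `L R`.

Round 1 (k=46): L=211 R=93
Round 2 (k=33): L=93 R=215
Round 3 (k=32): L=215 R=186
Round 4 (k=36): L=186 R=248
Round 5 (k=29): L=248 R=165

Answer: 248 165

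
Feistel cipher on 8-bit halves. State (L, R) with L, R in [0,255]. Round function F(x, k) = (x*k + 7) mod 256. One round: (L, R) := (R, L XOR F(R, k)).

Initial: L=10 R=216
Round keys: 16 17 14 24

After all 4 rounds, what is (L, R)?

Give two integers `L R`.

Round 1 (k=16): L=216 R=141
Round 2 (k=17): L=141 R=188
Round 3 (k=14): L=188 R=194
Round 4 (k=24): L=194 R=139

Answer: 194 139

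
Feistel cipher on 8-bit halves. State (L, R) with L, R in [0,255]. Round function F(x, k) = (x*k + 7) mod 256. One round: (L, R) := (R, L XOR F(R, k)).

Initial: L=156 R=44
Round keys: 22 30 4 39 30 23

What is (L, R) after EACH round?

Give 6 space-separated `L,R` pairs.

Round 1 (k=22): L=44 R=83
Round 2 (k=30): L=83 R=237
Round 3 (k=4): L=237 R=232
Round 4 (k=39): L=232 R=178
Round 5 (k=30): L=178 R=11
Round 6 (k=23): L=11 R=182

Answer: 44,83 83,237 237,232 232,178 178,11 11,182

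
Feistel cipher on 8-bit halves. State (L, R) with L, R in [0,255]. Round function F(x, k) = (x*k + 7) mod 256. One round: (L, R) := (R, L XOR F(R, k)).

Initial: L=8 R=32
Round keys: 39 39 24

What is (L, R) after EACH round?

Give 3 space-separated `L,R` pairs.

Round 1 (k=39): L=32 R=239
Round 2 (k=39): L=239 R=80
Round 3 (k=24): L=80 R=104

Answer: 32,239 239,80 80,104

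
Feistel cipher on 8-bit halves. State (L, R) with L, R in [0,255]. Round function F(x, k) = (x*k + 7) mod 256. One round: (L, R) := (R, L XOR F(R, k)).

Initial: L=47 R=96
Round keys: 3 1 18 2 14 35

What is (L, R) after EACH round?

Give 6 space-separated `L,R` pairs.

Answer: 96,8 8,111 111,221 221,174 174,86 86,103

Derivation:
Round 1 (k=3): L=96 R=8
Round 2 (k=1): L=8 R=111
Round 3 (k=18): L=111 R=221
Round 4 (k=2): L=221 R=174
Round 5 (k=14): L=174 R=86
Round 6 (k=35): L=86 R=103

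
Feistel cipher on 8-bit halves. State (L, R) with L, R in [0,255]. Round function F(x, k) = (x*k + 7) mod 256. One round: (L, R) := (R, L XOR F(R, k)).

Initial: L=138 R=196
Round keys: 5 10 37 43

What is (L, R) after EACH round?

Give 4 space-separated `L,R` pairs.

Answer: 196,81 81,245 245,33 33,103

Derivation:
Round 1 (k=5): L=196 R=81
Round 2 (k=10): L=81 R=245
Round 3 (k=37): L=245 R=33
Round 4 (k=43): L=33 R=103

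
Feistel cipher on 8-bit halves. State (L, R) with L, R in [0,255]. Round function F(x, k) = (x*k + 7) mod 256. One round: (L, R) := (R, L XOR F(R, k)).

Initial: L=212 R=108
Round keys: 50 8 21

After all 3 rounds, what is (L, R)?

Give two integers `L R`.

Answer: 51 253

Derivation:
Round 1 (k=50): L=108 R=203
Round 2 (k=8): L=203 R=51
Round 3 (k=21): L=51 R=253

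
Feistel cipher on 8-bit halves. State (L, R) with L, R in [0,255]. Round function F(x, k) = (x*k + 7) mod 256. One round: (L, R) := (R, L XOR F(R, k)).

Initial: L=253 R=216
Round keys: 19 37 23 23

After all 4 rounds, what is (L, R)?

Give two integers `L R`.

Round 1 (k=19): L=216 R=242
Round 2 (k=37): L=242 R=217
Round 3 (k=23): L=217 R=116
Round 4 (k=23): L=116 R=170

Answer: 116 170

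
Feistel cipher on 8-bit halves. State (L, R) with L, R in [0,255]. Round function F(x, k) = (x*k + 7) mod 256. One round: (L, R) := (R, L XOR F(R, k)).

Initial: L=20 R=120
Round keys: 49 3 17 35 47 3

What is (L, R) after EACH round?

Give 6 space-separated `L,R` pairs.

Round 1 (k=49): L=120 R=235
Round 2 (k=3): L=235 R=176
Round 3 (k=17): L=176 R=92
Round 4 (k=35): L=92 R=43
Round 5 (k=47): L=43 R=176
Round 6 (k=3): L=176 R=60

Answer: 120,235 235,176 176,92 92,43 43,176 176,60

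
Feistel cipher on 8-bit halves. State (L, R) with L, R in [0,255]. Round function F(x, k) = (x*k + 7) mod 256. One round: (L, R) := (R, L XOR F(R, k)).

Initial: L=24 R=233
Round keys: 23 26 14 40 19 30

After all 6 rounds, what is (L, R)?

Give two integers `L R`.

Answer: 75 132

Derivation:
Round 1 (k=23): L=233 R=238
Round 2 (k=26): L=238 R=218
Round 3 (k=14): L=218 R=29
Round 4 (k=40): L=29 R=85
Round 5 (k=19): L=85 R=75
Round 6 (k=30): L=75 R=132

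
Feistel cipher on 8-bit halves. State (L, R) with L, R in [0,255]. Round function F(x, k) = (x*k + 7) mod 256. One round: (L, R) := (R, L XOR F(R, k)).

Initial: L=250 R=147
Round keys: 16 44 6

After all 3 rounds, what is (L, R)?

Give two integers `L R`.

Answer: 208 42

Derivation:
Round 1 (k=16): L=147 R=205
Round 2 (k=44): L=205 R=208
Round 3 (k=6): L=208 R=42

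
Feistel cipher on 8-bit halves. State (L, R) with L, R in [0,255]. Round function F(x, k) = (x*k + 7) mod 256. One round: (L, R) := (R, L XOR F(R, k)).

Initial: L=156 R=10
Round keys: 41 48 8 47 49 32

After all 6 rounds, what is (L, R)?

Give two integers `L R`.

Round 1 (k=41): L=10 R=61
Round 2 (k=48): L=61 R=125
Round 3 (k=8): L=125 R=210
Round 4 (k=47): L=210 R=232
Round 5 (k=49): L=232 R=189
Round 6 (k=32): L=189 R=79

Answer: 189 79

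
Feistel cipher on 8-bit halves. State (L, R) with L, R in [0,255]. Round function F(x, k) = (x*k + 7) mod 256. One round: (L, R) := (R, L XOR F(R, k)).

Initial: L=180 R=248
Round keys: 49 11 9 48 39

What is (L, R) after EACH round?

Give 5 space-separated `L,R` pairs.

Round 1 (k=49): L=248 R=203
Round 2 (k=11): L=203 R=56
Round 3 (k=9): L=56 R=52
Round 4 (k=48): L=52 R=255
Round 5 (k=39): L=255 R=212

Answer: 248,203 203,56 56,52 52,255 255,212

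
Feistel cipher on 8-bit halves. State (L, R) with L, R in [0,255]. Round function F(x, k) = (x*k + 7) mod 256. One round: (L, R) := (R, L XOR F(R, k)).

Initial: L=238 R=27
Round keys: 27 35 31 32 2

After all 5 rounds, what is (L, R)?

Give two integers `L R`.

Round 1 (k=27): L=27 R=14
Round 2 (k=35): L=14 R=234
Round 3 (k=31): L=234 R=83
Round 4 (k=32): L=83 R=141
Round 5 (k=2): L=141 R=114

Answer: 141 114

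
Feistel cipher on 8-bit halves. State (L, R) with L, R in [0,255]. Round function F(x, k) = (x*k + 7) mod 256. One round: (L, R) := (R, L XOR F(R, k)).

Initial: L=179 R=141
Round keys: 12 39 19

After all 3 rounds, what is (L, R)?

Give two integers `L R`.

Round 1 (k=12): L=141 R=16
Round 2 (k=39): L=16 R=250
Round 3 (k=19): L=250 R=133

Answer: 250 133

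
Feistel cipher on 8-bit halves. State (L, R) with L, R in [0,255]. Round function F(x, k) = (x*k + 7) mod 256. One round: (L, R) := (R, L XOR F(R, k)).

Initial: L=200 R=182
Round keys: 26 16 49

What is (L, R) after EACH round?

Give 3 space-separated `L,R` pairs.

Answer: 182,75 75,1 1,115

Derivation:
Round 1 (k=26): L=182 R=75
Round 2 (k=16): L=75 R=1
Round 3 (k=49): L=1 R=115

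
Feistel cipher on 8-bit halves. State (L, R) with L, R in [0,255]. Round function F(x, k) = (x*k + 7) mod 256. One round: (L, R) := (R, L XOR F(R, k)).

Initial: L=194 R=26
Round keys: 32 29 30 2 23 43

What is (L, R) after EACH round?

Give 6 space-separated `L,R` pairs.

Answer: 26,133 133,2 2,198 198,145 145,200 200,14

Derivation:
Round 1 (k=32): L=26 R=133
Round 2 (k=29): L=133 R=2
Round 3 (k=30): L=2 R=198
Round 4 (k=2): L=198 R=145
Round 5 (k=23): L=145 R=200
Round 6 (k=43): L=200 R=14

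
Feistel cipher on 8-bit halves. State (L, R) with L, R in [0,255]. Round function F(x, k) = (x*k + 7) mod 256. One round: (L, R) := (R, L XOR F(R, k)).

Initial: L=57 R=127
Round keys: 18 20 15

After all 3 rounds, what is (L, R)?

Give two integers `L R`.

Round 1 (k=18): L=127 R=204
Round 2 (k=20): L=204 R=136
Round 3 (k=15): L=136 R=51

Answer: 136 51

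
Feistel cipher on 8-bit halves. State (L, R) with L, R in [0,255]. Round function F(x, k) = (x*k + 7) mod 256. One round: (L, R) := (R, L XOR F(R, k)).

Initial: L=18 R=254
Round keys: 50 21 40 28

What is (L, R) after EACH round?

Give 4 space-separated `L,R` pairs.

Answer: 254,177 177,114 114,102 102,93

Derivation:
Round 1 (k=50): L=254 R=177
Round 2 (k=21): L=177 R=114
Round 3 (k=40): L=114 R=102
Round 4 (k=28): L=102 R=93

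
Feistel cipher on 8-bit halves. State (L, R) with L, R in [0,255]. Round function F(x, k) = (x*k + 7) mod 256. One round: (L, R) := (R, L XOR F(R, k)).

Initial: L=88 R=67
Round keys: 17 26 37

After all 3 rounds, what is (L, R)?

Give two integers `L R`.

Round 1 (k=17): L=67 R=34
Round 2 (k=26): L=34 R=56
Round 3 (k=37): L=56 R=61

Answer: 56 61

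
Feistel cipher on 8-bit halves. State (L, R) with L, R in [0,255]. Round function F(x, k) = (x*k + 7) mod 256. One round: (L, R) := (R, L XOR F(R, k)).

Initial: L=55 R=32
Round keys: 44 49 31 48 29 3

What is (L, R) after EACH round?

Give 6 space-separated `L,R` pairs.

Round 1 (k=44): L=32 R=176
Round 2 (k=49): L=176 R=151
Round 3 (k=31): L=151 R=224
Round 4 (k=48): L=224 R=144
Round 5 (k=29): L=144 R=183
Round 6 (k=3): L=183 R=188

Answer: 32,176 176,151 151,224 224,144 144,183 183,188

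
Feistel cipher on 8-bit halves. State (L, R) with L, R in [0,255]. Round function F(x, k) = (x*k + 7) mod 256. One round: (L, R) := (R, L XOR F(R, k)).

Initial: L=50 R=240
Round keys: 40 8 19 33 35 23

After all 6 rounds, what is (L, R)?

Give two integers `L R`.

Answer: 13 165

Derivation:
Round 1 (k=40): L=240 R=181
Round 2 (k=8): L=181 R=95
Round 3 (k=19): L=95 R=161
Round 4 (k=33): L=161 R=151
Round 5 (k=35): L=151 R=13
Round 6 (k=23): L=13 R=165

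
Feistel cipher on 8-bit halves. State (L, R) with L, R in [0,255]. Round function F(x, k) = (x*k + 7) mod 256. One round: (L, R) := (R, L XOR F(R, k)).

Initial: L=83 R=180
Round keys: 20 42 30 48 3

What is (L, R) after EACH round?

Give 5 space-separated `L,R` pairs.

Answer: 180,68 68,155 155,117 117,108 108,62

Derivation:
Round 1 (k=20): L=180 R=68
Round 2 (k=42): L=68 R=155
Round 3 (k=30): L=155 R=117
Round 4 (k=48): L=117 R=108
Round 5 (k=3): L=108 R=62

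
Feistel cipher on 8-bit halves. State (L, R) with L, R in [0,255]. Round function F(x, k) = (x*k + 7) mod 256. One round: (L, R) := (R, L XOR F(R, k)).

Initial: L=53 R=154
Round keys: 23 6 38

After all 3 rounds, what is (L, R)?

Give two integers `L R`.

Answer: 237 221

Derivation:
Round 1 (k=23): L=154 R=232
Round 2 (k=6): L=232 R=237
Round 3 (k=38): L=237 R=221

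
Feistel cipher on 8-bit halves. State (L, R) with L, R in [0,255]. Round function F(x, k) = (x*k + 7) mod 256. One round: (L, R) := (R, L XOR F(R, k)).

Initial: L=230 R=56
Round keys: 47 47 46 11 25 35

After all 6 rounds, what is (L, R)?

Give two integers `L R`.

Round 1 (k=47): L=56 R=169
Round 2 (k=47): L=169 R=54
Round 3 (k=46): L=54 R=18
Round 4 (k=11): L=18 R=251
Round 5 (k=25): L=251 R=152
Round 6 (k=35): L=152 R=52

Answer: 152 52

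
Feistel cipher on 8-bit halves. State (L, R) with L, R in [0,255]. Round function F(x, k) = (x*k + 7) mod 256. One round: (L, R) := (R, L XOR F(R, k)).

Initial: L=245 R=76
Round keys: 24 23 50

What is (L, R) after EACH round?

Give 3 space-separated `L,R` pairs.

Answer: 76,210 210,169 169,219

Derivation:
Round 1 (k=24): L=76 R=210
Round 2 (k=23): L=210 R=169
Round 3 (k=50): L=169 R=219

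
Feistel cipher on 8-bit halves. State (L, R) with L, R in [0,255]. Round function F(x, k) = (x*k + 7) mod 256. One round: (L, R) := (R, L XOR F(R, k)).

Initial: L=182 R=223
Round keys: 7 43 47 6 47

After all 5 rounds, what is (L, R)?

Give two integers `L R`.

Round 1 (k=7): L=223 R=150
Round 2 (k=43): L=150 R=230
Round 3 (k=47): L=230 R=215
Round 4 (k=6): L=215 R=247
Round 5 (k=47): L=247 R=183

Answer: 247 183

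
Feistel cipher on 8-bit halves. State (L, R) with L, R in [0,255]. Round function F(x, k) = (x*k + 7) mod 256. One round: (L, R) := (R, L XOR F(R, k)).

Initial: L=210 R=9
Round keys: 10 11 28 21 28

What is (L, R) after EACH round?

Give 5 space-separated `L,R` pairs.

Round 1 (k=10): L=9 R=179
Round 2 (k=11): L=179 R=177
Round 3 (k=28): L=177 R=208
Round 4 (k=21): L=208 R=166
Round 5 (k=28): L=166 R=255

Answer: 9,179 179,177 177,208 208,166 166,255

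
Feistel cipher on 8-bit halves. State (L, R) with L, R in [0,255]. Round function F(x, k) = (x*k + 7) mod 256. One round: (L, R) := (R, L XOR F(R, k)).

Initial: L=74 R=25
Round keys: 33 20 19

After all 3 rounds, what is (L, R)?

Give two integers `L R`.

Answer: 214 227

Derivation:
Round 1 (k=33): L=25 R=10
Round 2 (k=20): L=10 R=214
Round 3 (k=19): L=214 R=227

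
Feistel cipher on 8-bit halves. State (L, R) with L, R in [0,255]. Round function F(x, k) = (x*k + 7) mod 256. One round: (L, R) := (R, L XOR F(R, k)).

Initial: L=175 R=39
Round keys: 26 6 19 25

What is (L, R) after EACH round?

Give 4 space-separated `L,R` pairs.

Round 1 (k=26): L=39 R=82
Round 2 (k=6): L=82 R=212
Round 3 (k=19): L=212 R=145
Round 4 (k=25): L=145 R=228

Answer: 39,82 82,212 212,145 145,228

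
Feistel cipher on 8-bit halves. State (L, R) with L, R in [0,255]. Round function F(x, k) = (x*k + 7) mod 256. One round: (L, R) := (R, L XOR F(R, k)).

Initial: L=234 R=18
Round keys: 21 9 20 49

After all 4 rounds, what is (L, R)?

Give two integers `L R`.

Round 1 (k=21): L=18 R=107
Round 2 (k=9): L=107 R=216
Round 3 (k=20): L=216 R=140
Round 4 (k=49): L=140 R=11

Answer: 140 11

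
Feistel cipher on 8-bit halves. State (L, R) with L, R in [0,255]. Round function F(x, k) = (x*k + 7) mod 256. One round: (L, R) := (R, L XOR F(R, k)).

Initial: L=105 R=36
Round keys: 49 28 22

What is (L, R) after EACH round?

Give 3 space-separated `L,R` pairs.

Answer: 36,130 130,27 27,219

Derivation:
Round 1 (k=49): L=36 R=130
Round 2 (k=28): L=130 R=27
Round 3 (k=22): L=27 R=219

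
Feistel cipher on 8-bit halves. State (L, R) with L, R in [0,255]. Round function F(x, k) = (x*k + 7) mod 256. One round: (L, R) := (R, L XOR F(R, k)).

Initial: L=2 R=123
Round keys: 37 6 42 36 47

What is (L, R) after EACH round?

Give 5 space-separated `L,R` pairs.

Round 1 (k=37): L=123 R=204
Round 2 (k=6): L=204 R=180
Round 3 (k=42): L=180 R=67
Round 4 (k=36): L=67 R=199
Round 5 (k=47): L=199 R=211

Answer: 123,204 204,180 180,67 67,199 199,211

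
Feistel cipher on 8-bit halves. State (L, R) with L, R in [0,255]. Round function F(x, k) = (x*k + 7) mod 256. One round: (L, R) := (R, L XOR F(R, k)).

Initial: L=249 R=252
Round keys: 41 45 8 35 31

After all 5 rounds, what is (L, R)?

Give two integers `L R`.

Round 1 (k=41): L=252 R=154
Round 2 (k=45): L=154 R=229
Round 3 (k=8): L=229 R=181
Round 4 (k=35): L=181 R=35
Round 5 (k=31): L=35 R=241

Answer: 35 241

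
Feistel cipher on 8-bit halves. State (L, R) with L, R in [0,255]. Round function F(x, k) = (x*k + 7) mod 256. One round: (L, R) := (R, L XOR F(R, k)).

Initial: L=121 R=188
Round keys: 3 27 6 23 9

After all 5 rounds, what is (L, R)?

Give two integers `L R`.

Answer: 225 63

Derivation:
Round 1 (k=3): L=188 R=66
Round 2 (k=27): L=66 R=65
Round 3 (k=6): L=65 R=207
Round 4 (k=23): L=207 R=225
Round 5 (k=9): L=225 R=63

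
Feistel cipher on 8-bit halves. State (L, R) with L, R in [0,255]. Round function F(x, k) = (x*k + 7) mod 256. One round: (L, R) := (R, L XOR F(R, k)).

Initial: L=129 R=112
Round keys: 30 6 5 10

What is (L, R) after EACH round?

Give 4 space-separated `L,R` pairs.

Round 1 (k=30): L=112 R=166
Round 2 (k=6): L=166 R=155
Round 3 (k=5): L=155 R=168
Round 4 (k=10): L=168 R=12

Answer: 112,166 166,155 155,168 168,12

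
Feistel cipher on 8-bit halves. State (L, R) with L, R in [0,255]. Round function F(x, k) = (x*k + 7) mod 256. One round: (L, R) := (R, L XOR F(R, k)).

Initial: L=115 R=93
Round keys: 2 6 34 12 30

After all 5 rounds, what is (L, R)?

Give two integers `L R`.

Round 1 (k=2): L=93 R=178
Round 2 (k=6): L=178 R=110
Round 3 (k=34): L=110 R=17
Round 4 (k=12): L=17 R=189
Round 5 (k=30): L=189 R=60

Answer: 189 60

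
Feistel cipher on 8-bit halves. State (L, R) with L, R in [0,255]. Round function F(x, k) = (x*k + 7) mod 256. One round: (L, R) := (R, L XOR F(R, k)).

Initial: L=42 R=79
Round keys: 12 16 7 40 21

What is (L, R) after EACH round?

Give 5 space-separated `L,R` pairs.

Answer: 79,145 145,88 88,254 254,239 239,92

Derivation:
Round 1 (k=12): L=79 R=145
Round 2 (k=16): L=145 R=88
Round 3 (k=7): L=88 R=254
Round 4 (k=40): L=254 R=239
Round 5 (k=21): L=239 R=92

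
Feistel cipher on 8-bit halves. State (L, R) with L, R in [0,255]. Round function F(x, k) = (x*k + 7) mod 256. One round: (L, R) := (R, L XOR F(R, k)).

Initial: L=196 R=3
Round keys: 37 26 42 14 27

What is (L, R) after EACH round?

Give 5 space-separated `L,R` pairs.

Answer: 3,178 178,24 24,69 69,213 213,59

Derivation:
Round 1 (k=37): L=3 R=178
Round 2 (k=26): L=178 R=24
Round 3 (k=42): L=24 R=69
Round 4 (k=14): L=69 R=213
Round 5 (k=27): L=213 R=59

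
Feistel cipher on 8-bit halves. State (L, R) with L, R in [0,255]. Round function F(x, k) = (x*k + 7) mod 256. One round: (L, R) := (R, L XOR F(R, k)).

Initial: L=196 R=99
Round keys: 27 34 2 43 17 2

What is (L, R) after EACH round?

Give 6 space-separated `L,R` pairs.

Round 1 (k=27): L=99 R=188
Round 2 (k=34): L=188 R=156
Round 3 (k=2): L=156 R=131
Round 4 (k=43): L=131 R=148
Round 5 (k=17): L=148 R=88
Round 6 (k=2): L=88 R=35

Answer: 99,188 188,156 156,131 131,148 148,88 88,35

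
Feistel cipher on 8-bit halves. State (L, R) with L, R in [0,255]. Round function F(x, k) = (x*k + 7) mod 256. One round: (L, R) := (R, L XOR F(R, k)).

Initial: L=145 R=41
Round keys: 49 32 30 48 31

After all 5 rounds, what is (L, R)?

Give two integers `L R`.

Answer: 233 228

Derivation:
Round 1 (k=49): L=41 R=113
Round 2 (k=32): L=113 R=14
Round 3 (k=30): L=14 R=218
Round 4 (k=48): L=218 R=233
Round 5 (k=31): L=233 R=228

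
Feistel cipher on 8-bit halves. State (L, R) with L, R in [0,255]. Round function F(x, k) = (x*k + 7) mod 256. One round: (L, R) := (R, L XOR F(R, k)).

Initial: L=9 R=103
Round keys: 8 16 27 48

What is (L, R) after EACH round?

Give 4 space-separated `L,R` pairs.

Answer: 103,54 54,0 0,49 49,55

Derivation:
Round 1 (k=8): L=103 R=54
Round 2 (k=16): L=54 R=0
Round 3 (k=27): L=0 R=49
Round 4 (k=48): L=49 R=55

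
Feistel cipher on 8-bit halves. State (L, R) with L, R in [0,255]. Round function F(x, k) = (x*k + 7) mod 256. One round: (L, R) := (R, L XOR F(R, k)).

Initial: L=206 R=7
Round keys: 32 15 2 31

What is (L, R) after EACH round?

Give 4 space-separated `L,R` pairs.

Round 1 (k=32): L=7 R=41
Round 2 (k=15): L=41 R=105
Round 3 (k=2): L=105 R=240
Round 4 (k=31): L=240 R=126

Answer: 7,41 41,105 105,240 240,126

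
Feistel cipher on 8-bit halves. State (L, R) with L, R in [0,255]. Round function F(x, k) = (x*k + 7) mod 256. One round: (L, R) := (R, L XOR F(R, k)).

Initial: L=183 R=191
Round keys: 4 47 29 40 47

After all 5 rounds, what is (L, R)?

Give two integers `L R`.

Answer: 51 83

Derivation:
Round 1 (k=4): L=191 R=180
Round 2 (k=47): L=180 R=172
Round 3 (k=29): L=172 R=55
Round 4 (k=40): L=55 R=51
Round 5 (k=47): L=51 R=83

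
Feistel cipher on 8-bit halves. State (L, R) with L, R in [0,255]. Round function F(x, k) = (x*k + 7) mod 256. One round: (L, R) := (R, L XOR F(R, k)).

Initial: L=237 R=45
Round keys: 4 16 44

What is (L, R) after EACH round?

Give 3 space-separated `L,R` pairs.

Round 1 (k=4): L=45 R=86
Round 2 (k=16): L=86 R=74
Round 3 (k=44): L=74 R=233

Answer: 45,86 86,74 74,233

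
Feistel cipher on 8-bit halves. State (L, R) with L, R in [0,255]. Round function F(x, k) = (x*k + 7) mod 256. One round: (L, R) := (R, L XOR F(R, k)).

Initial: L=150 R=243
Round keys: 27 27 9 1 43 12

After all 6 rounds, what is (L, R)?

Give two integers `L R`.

Round 1 (k=27): L=243 R=62
Round 2 (k=27): L=62 R=98
Round 3 (k=9): L=98 R=71
Round 4 (k=1): L=71 R=44
Round 5 (k=43): L=44 R=44
Round 6 (k=12): L=44 R=59

Answer: 44 59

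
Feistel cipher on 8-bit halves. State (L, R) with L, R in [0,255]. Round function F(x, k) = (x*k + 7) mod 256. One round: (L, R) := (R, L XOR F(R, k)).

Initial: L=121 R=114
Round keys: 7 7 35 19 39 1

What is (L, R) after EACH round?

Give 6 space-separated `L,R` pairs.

Round 1 (k=7): L=114 R=92
Round 2 (k=7): L=92 R=249
Round 3 (k=35): L=249 R=78
Round 4 (k=19): L=78 R=40
Round 5 (k=39): L=40 R=81
Round 6 (k=1): L=81 R=112

Answer: 114,92 92,249 249,78 78,40 40,81 81,112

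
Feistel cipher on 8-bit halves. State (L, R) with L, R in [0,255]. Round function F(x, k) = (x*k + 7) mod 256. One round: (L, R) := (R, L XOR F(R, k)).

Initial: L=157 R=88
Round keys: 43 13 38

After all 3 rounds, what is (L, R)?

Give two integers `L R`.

Round 1 (k=43): L=88 R=82
Round 2 (k=13): L=82 R=105
Round 3 (k=38): L=105 R=207

Answer: 105 207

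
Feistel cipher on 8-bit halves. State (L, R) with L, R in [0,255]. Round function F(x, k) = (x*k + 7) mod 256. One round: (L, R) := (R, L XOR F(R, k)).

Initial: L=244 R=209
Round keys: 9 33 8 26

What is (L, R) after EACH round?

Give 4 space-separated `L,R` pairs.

Answer: 209,148 148,202 202,195 195,31

Derivation:
Round 1 (k=9): L=209 R=148
Round 2 (k=33): L=148 R=202
Round 3 (k=8): L=202 R=195
Round 4 (k=26): L=195 R=31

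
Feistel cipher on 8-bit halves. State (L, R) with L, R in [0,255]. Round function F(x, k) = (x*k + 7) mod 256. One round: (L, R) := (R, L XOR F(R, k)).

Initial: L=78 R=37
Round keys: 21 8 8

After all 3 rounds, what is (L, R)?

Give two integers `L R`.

Round 1 (k=21): L=37 R=94
Round 2 (k=8): L=94 R=210
Round 3 (k=8): L=210 R=201

Answer: 210 201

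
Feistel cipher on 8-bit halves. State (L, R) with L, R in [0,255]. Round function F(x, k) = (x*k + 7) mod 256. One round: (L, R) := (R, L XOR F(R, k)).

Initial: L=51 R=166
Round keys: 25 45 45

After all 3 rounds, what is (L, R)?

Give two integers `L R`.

Answer: 219 136

Derivation:
Round 1 (k=25): L=166 R=14
Round 2 (k=45): L=14 R=219
Round 3 (k=45): L=219 R=136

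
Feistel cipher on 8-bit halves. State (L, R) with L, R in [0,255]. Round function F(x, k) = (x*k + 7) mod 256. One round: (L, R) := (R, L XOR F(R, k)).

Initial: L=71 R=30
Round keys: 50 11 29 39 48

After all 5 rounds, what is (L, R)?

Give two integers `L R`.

Answer: 142 131

Derivation:
Round 1 (k=50): L=30 R=164
Round 2 (k=11): L=164 R=13
Round 3 (k=29): L=13 R=36
Round 4 (k=39): L=36 R=142
Round 5 (k=48): L=142 R=131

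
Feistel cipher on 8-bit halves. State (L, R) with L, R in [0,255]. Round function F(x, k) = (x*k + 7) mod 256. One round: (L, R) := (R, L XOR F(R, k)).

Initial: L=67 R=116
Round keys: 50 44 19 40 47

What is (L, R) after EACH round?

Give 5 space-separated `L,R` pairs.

Answer: 116,236 236,227 227,12 12,4 4,207

Derivation:
Round 1 (k=50): L=116 R=236
Round 2 (k=44): L=236 R=227
Round 3 (k=19): L=227 R=12
Round 4 (k=40): L=12 R=4
Round 5 (k=47): L=4 R=207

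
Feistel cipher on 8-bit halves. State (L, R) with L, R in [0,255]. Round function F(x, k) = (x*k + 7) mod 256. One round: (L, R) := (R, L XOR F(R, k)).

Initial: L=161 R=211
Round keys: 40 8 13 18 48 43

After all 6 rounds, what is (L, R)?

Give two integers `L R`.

Answer: 114 104

Derivation:
Round 1 (k=40): L=211 R=94
Round 2 (k=8): L=94 R=36
Round 3 (k=13): L=36 R=133
Round 4 (k=18): L=133 R=69
Round 5 (k=48): L=69 R=114
Round 6 (k=43): L=114 R=104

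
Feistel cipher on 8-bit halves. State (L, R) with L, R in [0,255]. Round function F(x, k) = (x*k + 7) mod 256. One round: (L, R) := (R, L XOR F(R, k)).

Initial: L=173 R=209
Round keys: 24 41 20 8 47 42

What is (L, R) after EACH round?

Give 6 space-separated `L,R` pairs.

Answer: 209,50 50,216 216,213 213,119 119,53 53,206

Derivation:
Round 1 (k=24): L=209 R=50
Round 2 (k=41): L=50 R=216
Round 3 (k=20): L=216 R=213
Round 4 (k=8): L=213 R=119
Round 5 (k=47): L=119 R=53
Round 6 (k=42): L=53 R=206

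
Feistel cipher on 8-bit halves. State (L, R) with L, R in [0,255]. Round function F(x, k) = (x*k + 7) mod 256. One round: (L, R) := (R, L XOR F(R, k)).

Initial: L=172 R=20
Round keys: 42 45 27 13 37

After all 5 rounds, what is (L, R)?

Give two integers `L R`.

Round 1 (k=42): L=20 R=227
Round 2 (k=45): L=227 R=250
Round 3 (k=27): L=250 R=134
Round 4 (k=13): L=134 R=47
Round 5 (k=37): L=47 R=84

Answer: 47 84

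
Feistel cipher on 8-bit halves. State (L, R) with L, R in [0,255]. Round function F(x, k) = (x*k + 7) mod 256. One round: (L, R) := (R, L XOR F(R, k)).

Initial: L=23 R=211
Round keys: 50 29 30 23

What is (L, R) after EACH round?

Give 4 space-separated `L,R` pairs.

Round 1 (k=50): L=211 R=42
Round 2 (k=29): L=42 R=26
Round 3 (k=30): L=26 R=57
Round 4 (k=23): L=57 R=60

Answer: 211,42 42,26 26,57 57,60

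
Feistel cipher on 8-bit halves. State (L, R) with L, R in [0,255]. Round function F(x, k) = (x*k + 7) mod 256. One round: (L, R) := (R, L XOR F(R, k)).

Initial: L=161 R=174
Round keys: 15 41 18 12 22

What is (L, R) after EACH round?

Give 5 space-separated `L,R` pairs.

Round 1 (k=15): L=174 R=152
Round 2 (k=41): L=152 R=241
Round 3 (k=18): L=241 R=97
Round 4 (k=12): L=97 R=98
Round 5 (k=22): L=98 R=18

Answer: 174,152 152,241 241,97 97,98 98,18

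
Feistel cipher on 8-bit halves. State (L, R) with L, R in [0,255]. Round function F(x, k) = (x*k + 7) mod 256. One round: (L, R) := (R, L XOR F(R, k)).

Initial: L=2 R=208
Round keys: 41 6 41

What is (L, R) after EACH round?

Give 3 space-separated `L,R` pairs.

Round 1 (k=41): L=208 R=85
Round 2 (k=6): L=85 R=213
Round 3 (k=41): L=213 R=113

Answer: 208,85 85,213 213,113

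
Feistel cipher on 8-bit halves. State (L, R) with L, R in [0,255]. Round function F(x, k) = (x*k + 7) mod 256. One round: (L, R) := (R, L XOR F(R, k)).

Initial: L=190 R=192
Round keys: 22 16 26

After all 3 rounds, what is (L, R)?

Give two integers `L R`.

Answer: 87 228

Derivation:
Round 1 (k=22): L=192 R=57
Round 2 (k=16): L=57 R=87
Round 3 (k=26): L=87 R=228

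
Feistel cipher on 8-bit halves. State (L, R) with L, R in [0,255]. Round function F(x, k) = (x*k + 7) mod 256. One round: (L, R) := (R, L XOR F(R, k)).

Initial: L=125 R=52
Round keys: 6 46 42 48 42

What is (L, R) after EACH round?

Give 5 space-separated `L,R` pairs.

Round 1 (k=6): L=52 R=66
Round 2 (k=46): L=66 R=215
Round 3 (k=42): L=215 R=15
Round 4 (k=48): L=15 R=0
Round 5 (k=42): L=0 R=8

Answer: 52,66 66,215 215,15 15,0 0,8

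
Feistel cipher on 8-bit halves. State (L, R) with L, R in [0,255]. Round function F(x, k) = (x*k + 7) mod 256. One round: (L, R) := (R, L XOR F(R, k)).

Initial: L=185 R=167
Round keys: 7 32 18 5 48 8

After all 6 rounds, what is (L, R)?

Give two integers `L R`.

Answer: 209 202

Derivation:
Round 1 (k=7): L=167 R=33
Round 2 (k=32): L=33 R=128
Round 3 (k=18): L=128 R=38
Round 4 (k=5): L=38 R=69
Round 5 (k=48): L=69 R=209
Round 6 (k=8): L=209 R=202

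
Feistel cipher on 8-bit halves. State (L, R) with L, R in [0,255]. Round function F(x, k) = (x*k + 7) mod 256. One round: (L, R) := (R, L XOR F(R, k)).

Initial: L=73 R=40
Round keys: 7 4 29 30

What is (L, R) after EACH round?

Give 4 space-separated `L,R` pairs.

Answer: 40,86 86,119 119,212 212,168

Derivation:
Round 1 (k=7): L=40 R=86
Round 2 (k=4): L=86 R=119
Round 3 (k=29): L=119 R=212
Round 4 (k=30): L=212 R=168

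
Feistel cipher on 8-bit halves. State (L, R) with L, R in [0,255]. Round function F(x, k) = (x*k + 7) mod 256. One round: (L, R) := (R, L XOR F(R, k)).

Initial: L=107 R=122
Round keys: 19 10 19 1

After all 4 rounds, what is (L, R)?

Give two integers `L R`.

Round 1 (k=19): L=122 R=126
Round 2 (k=10): L=126 R=137
Round 3 (k=19): L=137 R=76
Round 4 (k=1): L=76 R=218

Answer: 76 218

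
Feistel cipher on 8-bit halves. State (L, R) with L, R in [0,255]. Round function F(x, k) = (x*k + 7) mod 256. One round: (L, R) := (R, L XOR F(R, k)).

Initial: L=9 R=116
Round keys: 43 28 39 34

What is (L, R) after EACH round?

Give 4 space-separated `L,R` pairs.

Answer: 116,138 138,107 107,222 222,232

Derivation:
Round 1 (k=43): L=116 R=138
Round 2 (k=28): L=138 R=107
Round 3 (k=39): L=107 R=222
Round 4 (k=34): L=222 R=232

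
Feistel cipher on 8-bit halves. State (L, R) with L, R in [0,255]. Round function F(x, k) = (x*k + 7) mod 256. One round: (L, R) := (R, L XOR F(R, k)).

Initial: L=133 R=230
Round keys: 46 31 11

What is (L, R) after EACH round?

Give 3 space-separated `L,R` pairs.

Answer: 230,222 222,15 15,114

Derivation:
Round 1 (k=46): L=230 R=222
Round 2 (k=31): L=222 R=15
Round 3 (k=11): L=15 R=114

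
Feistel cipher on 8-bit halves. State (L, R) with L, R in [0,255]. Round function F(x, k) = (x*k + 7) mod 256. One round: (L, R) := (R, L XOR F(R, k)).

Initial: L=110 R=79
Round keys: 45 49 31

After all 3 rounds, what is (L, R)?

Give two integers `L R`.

Answer: 4 7

Derivation:
Round 1 (k=45): L=79 R=132
Round 2 (k=49): L=132 R=4
Round 3 (k=31): L=4 R=7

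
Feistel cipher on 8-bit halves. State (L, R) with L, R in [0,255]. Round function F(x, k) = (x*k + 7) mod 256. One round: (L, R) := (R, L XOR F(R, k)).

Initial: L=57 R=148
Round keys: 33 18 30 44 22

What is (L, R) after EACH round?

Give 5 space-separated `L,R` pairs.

Round 1 (k=33): L=148 R=34
Round 2 (k=18): L=34 R=255
Round 3 (k=30): L=255 R=203
Round 4 (k=44): L=203 R=20
Round 5 (k=22): L=20 R=116

Answer: 148,34 34,255 255,203 203,20 20,116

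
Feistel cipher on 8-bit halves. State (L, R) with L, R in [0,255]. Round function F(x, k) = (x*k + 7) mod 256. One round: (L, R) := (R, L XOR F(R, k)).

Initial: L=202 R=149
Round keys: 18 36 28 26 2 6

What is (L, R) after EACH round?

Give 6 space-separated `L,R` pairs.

Round 1 (k=18): L=149 R=75
Round 2 (k=36): L=75 R=6
Round 3 (k=28): L=6 R=228
Round 4 (k=26): L=228 R=41
Round 5 (k=2): L=41 R=189
Round 6 (k=6): L=189 R=92

Answer: 149,75 75,6 6,228 228,41 41,189 189,92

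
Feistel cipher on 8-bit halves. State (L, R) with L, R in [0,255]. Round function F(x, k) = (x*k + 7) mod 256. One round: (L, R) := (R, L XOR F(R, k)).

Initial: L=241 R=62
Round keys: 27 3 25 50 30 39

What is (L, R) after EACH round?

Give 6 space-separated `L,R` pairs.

Answer: 62,96 96,25 25,24 24,174 174,115 115,34

Derivation:
Round 1 (k=27): L=62 R=96
Round 2 (k=3): L=96 R=25
Round 3 (k=25): L=25 R=24
Round 4 (k=50): L=24 R=174
Round 5 (k=30): L=174 R=115
Round 6 (k=39): L=115 R=34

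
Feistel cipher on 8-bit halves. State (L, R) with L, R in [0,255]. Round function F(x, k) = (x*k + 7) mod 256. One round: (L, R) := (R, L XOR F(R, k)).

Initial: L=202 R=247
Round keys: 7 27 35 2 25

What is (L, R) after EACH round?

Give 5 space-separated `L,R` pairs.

Answer: 247,2 2,202 202,167 167,159 159,41

Derivation:
Round 1 (k=7): L=247 R=2
Round 2 (k=27): L=2 R=202
Round 3 (k=35): L=202 R=167
Round 4 (k=2): L=167 R=159
Round 5 (k=25): L=159 R=41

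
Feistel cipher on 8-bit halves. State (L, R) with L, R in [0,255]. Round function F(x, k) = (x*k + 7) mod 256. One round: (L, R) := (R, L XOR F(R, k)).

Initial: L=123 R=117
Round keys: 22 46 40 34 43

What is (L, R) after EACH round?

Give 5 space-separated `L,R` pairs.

Round 1 (k=22): L=117 R=110
Round 2 (k=46): L=110 R=190
Round 3 (k=40): L=190 R=217
Round 4 (k=34): L=217 R=103
Round 5 (k=43): L=103 R=141

Answer: 117,110 110,190 190,217 217,103 103,141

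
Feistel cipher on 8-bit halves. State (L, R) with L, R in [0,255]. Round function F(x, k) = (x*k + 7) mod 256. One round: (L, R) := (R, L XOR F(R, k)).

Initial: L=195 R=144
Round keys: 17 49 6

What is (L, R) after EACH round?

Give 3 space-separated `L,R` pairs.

Round 1 (k=17): L=144 R=84
Round 2 (k=49): L=84 R=139
Round 3 (k=6): L=139 R=29

Answer: 144,84 84,139 139,29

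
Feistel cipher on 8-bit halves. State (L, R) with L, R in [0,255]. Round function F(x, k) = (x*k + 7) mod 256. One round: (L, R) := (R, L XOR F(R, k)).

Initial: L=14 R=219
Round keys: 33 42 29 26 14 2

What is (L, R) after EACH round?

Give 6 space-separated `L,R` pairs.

Round 1 (k=33): L=219 R=76
Round 2 (k=42): L=76 R=164
Round 3 (k=29): L=164 R=215
Round 4 (k=26): L=215 R=121
Round 5 (k=14): L=121 R=114
Round 6 (k=2): L=114 R=146

Answer: 219,76 76,164 164,215 215,121 121,114 114,146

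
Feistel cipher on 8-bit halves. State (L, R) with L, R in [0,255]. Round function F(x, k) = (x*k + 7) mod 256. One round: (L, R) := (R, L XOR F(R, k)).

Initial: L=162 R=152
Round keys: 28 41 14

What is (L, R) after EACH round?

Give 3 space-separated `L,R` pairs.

Answer: 152,5 5,76 76,42

Derivation:
Round 1 (k=28): L=152 R=5
Round 2 (k=41): L=5 R=76
Round 3 (k=14): L=76 R=42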